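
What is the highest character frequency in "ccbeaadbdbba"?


Input: ccbeaadbdbba
Character counts:
  'a': 3
  'b': 4
  'c': 2
  'd': 2
  'e': 1
Maximum frequency: 4

4


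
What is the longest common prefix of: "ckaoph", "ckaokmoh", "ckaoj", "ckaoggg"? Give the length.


Words: ckaoph, ckaokmoh, ckaoj, ckaoggg
  Position 0: all 'c' => match
  Position 1: all 'k' => match
  Position 2: all 'a' => match
  Position 3: all 'o' => match
  Position 4: ('p', 'k', 'j', 'g') => mismatch, stop
LCP = "ckao" (length 4)

4


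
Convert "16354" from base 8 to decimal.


Input: "16354" in base 8
Positional expansion:
  Digit '1' (value 1) x 8^4 = 4096
  Digit '6' (value 6) x 8^3 = 3072
  Digit '3' (value 3) x 8^2 = 192
  Digit '5' (value 5) x 8^1 = 40
  Digit '4' (value 4) x 8^0 = 4
Sum = 7404

7404


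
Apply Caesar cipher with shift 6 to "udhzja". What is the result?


Caesar cipher: shift "udhzja" by 6
  'u' (pos 20) + 6 = pos 0 = 'a'
  'd' (pos 3) + 6 = pos 9 = 'j'
  'h' (pos 7) + 6 = pos 13 = 'n'
  'z' (pos 25) + 6 = pos 5 = 'f'
  'j' (pos 9) + 6 = pos 15 = 'p'
  'a' (pos 0) + 6 = pos 6 = 'g'
Result: ajnfpg

ajnfpg


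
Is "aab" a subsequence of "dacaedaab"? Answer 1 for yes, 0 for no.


Check if "aab" is a subsequence of "dacaedaab"
Greedy scan:
  Position 0 ('d'): no match needed
  Position 1 ('a'): matches sub[0] = 'a'
  Position 2 ('c'): no match needed
  Position 3 ('a'): matches sub[1] = 'a'
  Position 4 ('e'): no match needed
  Position 5 ('d'): no match needed
  Position 6 ('a'): no match needed
  Position 7 ('a'): no match needed
  Position 8 ('b'): matches sub[2] = 'b'
All 3 characters matched => is a subsequence

1


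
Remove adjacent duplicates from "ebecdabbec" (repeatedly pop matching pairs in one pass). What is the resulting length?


Input: ebecdabbec
Stack-based adjacent duplicate removal:
  Read 'e': push. Stack: e
  Read 'b': push. Stack: eb
  Read 'e': push. Stack: ebe
  Read 'c': push. Stack: ebec
  Read 'd': push. Stack: ebecd
  Read 'a': push. Stack: ebecda
  Read 'b': push. Stack: ebecdab
  Read 'b': matches stack top 'b' => pop. Stack: ebecda
  Read 'e': push. Stack: ebecdae
  Read 'c': push. Stack: ebecdaec
Final stack: "ebecdaec" (length 8)

8


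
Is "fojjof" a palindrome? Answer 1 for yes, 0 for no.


Input: fojjof
Reversed: fojjof
  Compare pos 0 ('f') with pos 5 ('f'): match
  Compare pos 1 ('o') with pos 4 ('o'): match
  Compare pos 2 ('j') with pos 3 ('j'): match
Result: palindrome

1


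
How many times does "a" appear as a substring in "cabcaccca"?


Searching for "a" in "cabcaccca"
Scanning each position:
  Position 0: "c" => no
  Position 1: "a" => MATCH
  Position 2: "b" => no
  Position 3: "c" => no
  Position 4: "a" => MATCH
  Position 5: "c" => no
  Position 6: "c" => no
  Position 7: "c" => no
  Position 8: "a" => MATCH
Total occurrences: 3

3


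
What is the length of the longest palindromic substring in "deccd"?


Input: "deccd"
Checking substrings for palindromes:
  [2:4] "cc" (len 2) => palindrome
Longest palindromic substring: "cc" with length 2

2


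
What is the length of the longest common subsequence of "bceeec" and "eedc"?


LCS of "bceeec" and "eedc"
DP table:
           e    e    d    c
      0    0    0    0    0
  b   0    0    0    0    0
  c   0    0    0    0    1
  e   0    1    1    1    1
  e   0    1    2    2    2
  e   0    1    2    2    2
  c   0    1    2    2    3
LCS length = dp[6][4] = 3

3


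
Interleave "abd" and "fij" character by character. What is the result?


Interleaving "abd" and "fij":
  Position 0: 'a' from first, 'f' from second => "af"
  Position 1: 'b' from first, 'i' from second => "bi"
  Position 2: 'd' from first, 'j' from second => "dj"
Result: afbidj

afbidj


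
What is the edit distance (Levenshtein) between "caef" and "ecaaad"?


Computing edit distance: "caef" -> "ecaaad"
DP table:
           e    c    a    a    a    d
      0    1    2    3    4    5    6
  c   1    1    1    2    3    4    5
  a   2    2    2    1    2    3    4
  e   3    2    3    2    2    3    4
  f   4    3    3    3    3    3    4
Edit distance = dp[4][6] = 4

4


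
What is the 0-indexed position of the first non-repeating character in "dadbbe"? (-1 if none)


Input: dadbbe
Character frequencies:
  'a': 1
  'b': 2
  'd': 2
  'e': 1
Scanning left to right for freq == 1:
  Position 0 ('d'): freq=2, skip
  Position 1 ('a'): unique! => answer = 1

1


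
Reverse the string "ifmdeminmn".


Input: ifmdeminmn
Reading characters right to left:
  Position 9: 'n'
  Position 8: 'm'
  Position 7: 'n'
  Position 6: 'i'
  Position 5: 'm'
  Position 4: 'e'
  Position 3: 'd'
  Position 2: 'm'
  Position 1: 'f'
  Position 0: 'i'
Reversed: nmnimedmfi

nmnimedmfi


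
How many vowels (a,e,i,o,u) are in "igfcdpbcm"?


Input: igfcdpbcm
Checking each character:
  'i' at position 0: vowel (running total: 1)
  'g' at position 1: consonant
  'f' at position 2: consonant
  'c' at position 3: consonant
  'd' at position 4: consonant
  'p' at position 5: consonant
  'b' at position 6: consonant
  'c' at position 7: consonant
  'm' at position 8: consonant
Total vowels: 1

1


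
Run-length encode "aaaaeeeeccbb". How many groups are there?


Input: aaaaeeeeccbb
Scanning for consecutive runs:
  Group 1: 'a' x 4 (positions 0-3)
  Group 2: 'e' x 4 (positions 4-7)
  Group 3: 'c' x 2 (positions 8-9)
  Group 4: 'b' x 2 (positions 10-11)
Total groups: 4

4


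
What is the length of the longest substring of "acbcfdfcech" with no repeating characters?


Input: "acbcfdfcech"
Sliding window (track last position of each char):
  Position 0 ('a'): window [0,0] length 1 -- new best
  Position 1 ('c'): window [0,1] length 2 -- new best
  Position 2 ('b'): window [0,2] length 3 -- new best
  Position 3 ('c'): repeat (last at 1), move window start to 2
  Position 3 ('c'): window [2,3] length 2
  Position 4 ('f'): window [2,4] length 3
  Position 5 ('d'): window [2,5] length 4 -- new best
  Position 6 ('f'): repeat (last at 4), move window start to 5
  Position 6 ('f'): window [5,6] length 2
  Position 7 ('c'): window [5,7] length 3
  Position 8 ('e'): window [5,8] length 4
  Position 9 ('c'): repeat (last at 7), move window start to 8
  Position 9 ('c'): window [8,9] length 2
  Position 10 ('h'): window [8,10] length 3
Longest substring with no repeats: "bcfd" with length 4

4


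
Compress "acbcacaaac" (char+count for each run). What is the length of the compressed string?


Input: acbcacaaac
Runs:
  'a' x 1 => "a1"
  'c' x 1 => "c1"
  'b' x 1 => "b1"
  'c' x 1 => "c1"
  'a' x 1 => "a1"
  'c' x 1 => "c1"
  'a' x 3 => "a3"
  'c' x 1 => "c1"
Compressed: "a1c1b1c1a1c1a3c1"
Compressed length: 16

16


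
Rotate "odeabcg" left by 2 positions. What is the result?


Input: "odeabcg", rotate left by 2
First 2 characters: "od"
Remaining characters: "eabcg"
Concatenate remaining + first: "eabcg" + "od" = "eabcgod"

eabcgod


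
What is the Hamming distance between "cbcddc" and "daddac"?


Comparing "cbcddc" and "daddac" position by position:
  Position 0: 'c' vs 'd' => differ
  Position 1: 'b' vs 'a' => differ
  Position 2: 'c' vs 'd' => differ
  Position 3: 'd' vs 'd' => same
  Position 4: 'd' vs 'a' => differ
  Position 5: 'c' vs 'c' => same
Total differences (Hamming distance): 4

4


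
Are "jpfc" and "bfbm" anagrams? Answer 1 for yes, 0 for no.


Strings: "jpfc", "bfbm"
Sorted first:  cfjp
Sorted second: bbfm
Differ at position 0: 'c' vs 'b' => not anagrams

0


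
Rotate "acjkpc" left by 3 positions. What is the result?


Input: "acjkpc", rotate left by 3
First 3 characters: "acj"
Remaining characters: "kpc"
Concatenate remaining + first: "kpc" + "acj" = "kpcacj"

kpcacj


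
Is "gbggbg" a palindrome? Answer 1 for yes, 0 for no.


Input: gbggbg
Reversed: gbggbg
  Compare pos 0 ('g') with pos 5 ('g'): match
  Compare pos 1 ('b') with pos 4 ('b'): match
  Compare pos 2 ('g') with pos 3 ('g'): match
Result: palindrome

1


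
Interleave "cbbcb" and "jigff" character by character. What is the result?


Interleaving "cbbcb" and "jigff":
  Position 0: 'c' from first, 'j' from second => "cj"
  Position 1: 'b' from first, 'i' from second => "bi"
  Position 2: 'b' from first, 'g' from second => "bg"
  Position 3: 'c' from first, 'f' from second => "cf"
  Position 4: 'b' from first, 'f' from second => "bf"
Result: cjbibgcfbf

cjbibgcfbf


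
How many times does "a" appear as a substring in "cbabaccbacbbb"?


Searching for "a" in "cbabaccbacbbb"
Scanning each position:
  Position 0: "c" => no
  Position 1: "b" => no
  Position 2: "a" => MATCH
  Position 3: "b" => no
  Position 4: "a" => MATCH
  Position 5: "c" => no
  Position 6: "c" => no
  Position 7: "b" => no
  Position 8: "a" => MATCH
  Position 9: "c" => no
  Position 10: "b" => no
  Position 11: "b" => no
  Position 12: "b" => no
Total occurrences: 3

3


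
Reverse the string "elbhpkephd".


Input: elbhpkephd
Reading characters right to left:
  Position 9: 'd'
  Position 8: 'h'
  Position 7: 'p'
  Position 6: 'e'
  Position 5: 'k'
  Position 4: 'p'
  Position 3: 'h'
  Position 2: 'b'
  Position 1: 'l'
  Position 0: 'e'
Reversed: dhpekphble

dhpekphble


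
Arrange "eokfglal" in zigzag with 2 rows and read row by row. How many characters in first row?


Zigzag "eokfglal" into 2 rows:
Placing characters:
  'e' => row 0
  'o' => row 1
  'k' => row 0
  'f' => row 1
  'g' => row 0
  'l' => row 1
  'a' => row 0
  'l' => row 1
Rows:
  Row 0: "ekga"
  Row 1: "ofll"
First row length: 4

4


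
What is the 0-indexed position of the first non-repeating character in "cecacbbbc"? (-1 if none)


Input: cecacbbbc
Character frequencies:
  'a': 1
  'b': 3
  'c': 4
  'e': 1
Scanning left to right for freq == 1:
  Position 0 ('c'): freq=4, skip
  Position 1 ('e'): unique! => answer = 1

1


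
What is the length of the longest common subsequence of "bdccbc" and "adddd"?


LCS of "bdccbc" and "adddd"
DP table:
           a    d    d    d    d
      0    0    0    0    0    0
  b   0    0    0    0    0    0
  d   0    0    1    1    1    1
  c   0    0    1    1    1    1
  c   0    0    1    1    1    1
  b   0    0    1    1    1    1
  c   0    0    1    1    1    1
LCS length = dp[6][5] = 1

1


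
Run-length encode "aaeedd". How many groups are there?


Input: aaeedd
Scanning for consecutive runs:
  Group 1: 'a' x 2 (positions 0-1)
  Group 2: 'e' x 2 (positions 2-3)
  Group 3: 'd' x 2 (positions 4-5)
Total groups: 3

3


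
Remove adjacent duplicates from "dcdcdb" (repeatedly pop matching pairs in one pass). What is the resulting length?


Input: dcdcdb
Stack-based adjacent duplicate removal:
  Read 'd': push. Stack: d
  Read 'c': push. Stack: dc
  Read 'd': push. Stack: dcd
  Read 'c': push. Stack: dcdc
  Read 'd': push. Stack: dcdcd
  Read 'b': push. Stack: dcdcdb
Final stack: "dcdcdb" (length 6)

6


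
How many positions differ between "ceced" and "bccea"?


Comparing "ceced" and "bccea" position by position:
  Position 0: 'c' vs 'b' => DIFFER
  Position 1: 'e' vs 'c' => DIFFER
  Position 2: 'c' vs 'c' => same
  Position 3: 'e' vs 'e' => same
  Position 4: 'd' vs 'a' => DIFFER
Positions that differ: 3

3


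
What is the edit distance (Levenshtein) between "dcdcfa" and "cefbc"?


Computing edit distance: "dcdcfa" -> "cefbc"
DP table:
           c    e    f    b    c
      0    1    2    3    4    5
  d   1    1    2    3    4    5
  c   2    1    2    3    4    4
  d   3    2    2    3    4    5
  c   4    3    3    3    4    4
  f   5    4    4    3    4    5
  a   6    5    5    4    4    5
Edit distance = dp[6][5] = 5

5


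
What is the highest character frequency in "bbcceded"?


Input: bbcceded
Character counts:
  'b': 2
  'c': 2
  'd': 2
  'e': 2
Maximum frequency: 2

2


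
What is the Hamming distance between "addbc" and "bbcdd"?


Comparing "addbc" and "bbcdd" position by position:
  Position 0: 'a' vs 'b' => differ
  Position 1: 'd' vs 'b' => differ
  Position 2: 'd' vs 'c' => differ
  Position 3: 'b' vs 'd' => differ
  Position 4: 'c' vs 'd' => differ
Total differences (Hamming distance): 5

5


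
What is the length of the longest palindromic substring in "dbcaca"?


Input: "dbcaca"
Checking substrings for palindromes:
  [2:5] "cac" (len 3) => palindrome
  [3:6] "aca" (len 3) => palindrome
Longest palindromic substring: "cac" with length 3

3


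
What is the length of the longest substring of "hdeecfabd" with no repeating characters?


Input: "hdeecfabd"
Sliding window (track last position of each char):
  Position 0 ('h'): window [0,0] length 1 -- new best
  Position 1 ('d'): window [0,1] length 2 -- new best
  Position 2 ('e'): window [0,2] length 3 -- new best
  Position 3 ('e'): repeat (last at 2), move window start to 3
  Position 3 ('e'): window [3,3] length 1
  Position 4 ('c'): window [3,4] length 2
  Position 5 ('f'): window [3,5] length 3
  Position 6 ('a'): window [3,6] length 4 -- new best
  Position 7 ('b'): window [3,7] length 5 -- new best
  Position 8 ('d'): window [3,8] length 6 -- new best
Longest substring with no repeats: "ecfabd" with length 6

6


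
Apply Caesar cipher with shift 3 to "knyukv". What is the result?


Caesar cipher: shift "knyukv" by 3
  'k' (pos 10) + 3 = pos 13 = 'n'
  'n' (pos 13) + 3 = pos 16 = 'q'
  'y' (pos 24) + 3 = pos 1 = 'b'
  'u' (pos 20) + 3 = pos 23 = 'x'
  'k' (pos 10) + 3 = pos 13 = 'n'
  'v' (pos 21) + 3 = pos 24 = 'y'
Result: nqbxny

nqbxny


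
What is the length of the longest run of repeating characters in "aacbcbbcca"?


Input: "aacbcbbcca"
Scanning for longest run:
  Position 1 ('a'): continues run of 'a', length=2
  Position 2 ('c'): new char, reset run to 1
  Position 3 ('b'): new char, reset run to 1
  Position 4 ('c'): new char, reset run to 1
  Position 5 ('b'): new char, reset run to 1
  Position 6 ('b'): continues run of 'b', length=2
  Position 7 ('c'): new char, reset run to 1
  Position 8 ('c'): continues run of 'c', length=2
  Position 9 ('a'): new char, reset run to 1
Longest run: 'a' with length 2

2


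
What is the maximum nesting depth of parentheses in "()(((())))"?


Input: "()(((())))"
Tracking depth:
  Position 0 '(': depth becomes 1
  Position 1 ')': depth becomes 0
  Position 2 '(': depth becomes 1
  Position 3 '(': depth becomes 2
  Position 4 '(': depth becomes 3
  Position 5 '(': depth becomes 4
  Position 6 ')': depth becomes 3
  Position 7 ')': depth becomes 2
  Position 8 ')': depth becomes 1
  Position 9 ')': depth becomes 0
Maximum depth reached: 4

4


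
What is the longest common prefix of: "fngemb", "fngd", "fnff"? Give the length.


Words: fngemb, fngd, fnff
  Position 0: all 'f' => match
  Position 1: all 'n' => match
  Position 2: ('g', 'g', 'f') => mismatch, stop
LCP = "fn" (length 2)

2


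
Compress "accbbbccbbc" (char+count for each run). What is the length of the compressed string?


Input: accbbbccbbc
Runs:
  'a' x 1 => "a1"
  'c' x 2 => "c2"
  'b' x 3 => "b3"
  'c' x 2 => "c2"
  'b' x 2 => "b2"
  'c' x 1 => "c1"
Compressed: "a1c2b3c2b2c1"
Compressed length: 12

12


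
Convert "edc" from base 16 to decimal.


Input: "edc" in base 16
Positional expansion:
  Digit 'e' (value 14) x 16^2 = 3584
  Digit 'd' (value 13) x 16^1 = 208
  Digit 'c' (value 12) x 16^0 = 12
Sum = 3804

3804


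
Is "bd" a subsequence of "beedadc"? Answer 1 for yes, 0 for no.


Check if "bd" is a subsequence of "beedadc"
Greedy scan:
  Position 0 ('b'): matches sub[0] = 'b'
  Position 1 ('e'): no match needed
  Position 2 ('e'): no match needed
  Position 3 ('d'): matches sub[1] = 'd'
  Position 4 ('a'): no match needed
  Position 5 ('d'): no match needed
  Position 6 ('c'): no match needed
All 2 characters matched => is a subsequence

1


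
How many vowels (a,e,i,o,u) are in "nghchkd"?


Input: nghchkd
Checking each character:
  'n' at position 0: consonant
  'g' at position 1: consonant
  'h' at position 2: consonant
  'c' at position 3: consonant
  'h' at position 4: consonant
  'k' at position 5: consonant
  'd' at position 6: consonant
Total vowels: 0

0


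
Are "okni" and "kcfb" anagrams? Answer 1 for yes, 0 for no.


Strings: "okni", "kcfb"
Sorted first:  ikno
Sorted second: bcfk
Differ at position 0: 'i' vs 'b' => not anagrams

0


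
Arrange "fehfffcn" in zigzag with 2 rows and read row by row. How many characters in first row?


Zigzag "fehfffcn" into 2 rows:
Placing characters:
  'f' => row 0
  'e' => row 1
  'h' => row 0
  'f' => row 1
  'f' => row 0
  'f' => row 1
  'c' => row 0
  'n' => row 1
Rows:
  Row 0: "fhfc"
  Row 1: "effn"
First row length: 4

4


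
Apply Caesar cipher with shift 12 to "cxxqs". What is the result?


Caesar cipher: shift "cxxqs" by 12
  'c' (pos 2) + 12 = pos 14 = 'o'
  'x' (pos 23) + 12 = pos 9 = 'j'
  'x' (pos 23) + 12 = pos 9 = 'j'
  'q' (pos 16) + 12 = pos 2 = 'c'
  's' (pos 18) + 12 = pos 4 = 'e'
Result: ojjce

ojjce


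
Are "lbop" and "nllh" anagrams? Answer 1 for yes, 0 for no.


Strings: "lbop", "nllh"
Sorted first:  blop
Sorted second: hlln
Differ at position 0: 'b' vs 'h' => not anagrams

0


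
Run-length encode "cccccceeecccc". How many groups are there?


Input: cccccceeecccc
Scanning for consecutive runs:
  Group 1: 'c' x 6 (positions 0-5)
  Group 2: 'e' x 3 (positions 6-8)
  Group 3: 'c' x 4 (positions 9-12)
Total groups: 3

3


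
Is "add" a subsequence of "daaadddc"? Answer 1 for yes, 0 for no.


Check if "add" is a subsequence of "daaadddc"
Greedy scan:
  Position 0 ('d'): no match needed
  Position 1 ('a'): matches sub[0] = 'a'
  Position 2 ('a'): no match needed
  Position 3 ('a'): no match needed
  Position 4 ('d'): matches sub[1] = 'd'
  Position 5 ('d'): matches sub[2] = 'd'
  Position 6 ('d'): no match needed
  Position 7 ('c'): no match needed
All 3 characters matched => is a subsequence

1


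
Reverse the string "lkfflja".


Input: lkfflja
Reading characters right to left:
  Position 6: 'a'
  Position 5: 'j'
  Position 4: 'l'
  Position 3: 'f'
  Position 2: 'f'
  Position 1: 'k'
  Position 0: 'l'
Reversed: ajlffkl

ajlffkl


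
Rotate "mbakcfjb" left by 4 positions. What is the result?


Input: "mbakcfjb", rotate left by 4
First 4 characters: "mbak"
Remaining characters: "cfjb"
Concatenate remaining + first: "cfjb" + "mbak" = "cfjbmbak"

cfjbmbak


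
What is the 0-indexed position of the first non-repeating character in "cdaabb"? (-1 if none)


Input: cdaabb
Character frequencies:
  'a': 2
  'b': 2
  'c': 1
  'd': 1
Scanning left to right for freq == 1:
  Position 0 ('c'): unique! => answer = 0

0


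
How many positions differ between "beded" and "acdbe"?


Comparing "beded" and "acdbe" position by position:
  Position 0: 'b' vs 'a' => DIFFER
  Position 1: 'e' vs 'c' => DIFFER
  Position 2: 'd' vs 'd' => same
  Position 3: 'e' vs 'b' => DIFFER
  Position 4: 'd' vs 'e' => DIFFER
Positions that differ: 4

4


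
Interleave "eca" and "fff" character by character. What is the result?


Interleaving "eca" and "fff":
  Position 0: 'e' from first, 'f' from second => "ef"
  Position 1: 'c' from first, 'f' from second => "cf"
  Position 2: 'a' from first, 'f' from second => "af"
Result: efcfaf

efcfaf


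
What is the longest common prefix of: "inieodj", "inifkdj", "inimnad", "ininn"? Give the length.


Words: inieodj, inifkdj, inimnad, ininn
  Position 0: all 'i' => match
  Position 1: all 'n' => match
  Position 2: all 'i' => match
  Position 3: ('e', 'f', 'm', 'n') => mismatch, stop
LCP = "ini" (length 3)

3


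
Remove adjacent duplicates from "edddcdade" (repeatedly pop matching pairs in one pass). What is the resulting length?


Input: edddcdade
Stack-based adjacent duplicate removal:
  Read 'e': push. Stack: e
  Read 'd': push. Stack: ed
  Read 'd': matches stack top 'd' => pop. Stack: e
  Read 'd': push. Stack: ed
  Read 'c': push. Stack: edc
  Read 'd': push. Stack: edcd
  Read 'a': push. Stack: edcda
  Read 'd': push. Stack: edcdad
  Read 'e': push. Stack: edcdade
Final stack: "edcdade" (length 7)

7


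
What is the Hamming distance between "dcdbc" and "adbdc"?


Comparing "dcdbc" and "adbdc" position by position:
  Position 0: 'd' vs 'a' => differ
  Position 1: 'c' vs 'd' => differ
  Position 2: 'd' vs 'b' => differ
  Position 3: 'b' vs 'd' => differ
  Position 4: 'c' vs 'c' => same
Total differences (Hamming distance): 4

4


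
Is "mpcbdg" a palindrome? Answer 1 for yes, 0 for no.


Input: mpcbdg
Reversed: gdbcpm
  Compare pos 0 ('m') with pos 5 ('g'): MISMATCH
  Compare pos 1 ('p') with pos 4 ('d'): MISMATCH
  Compare pos 2 ('c') with pos 3 ('b'): MISMATCH
Result: not a palindrome

0


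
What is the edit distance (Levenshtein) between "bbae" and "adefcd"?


Computing edit distance: "bbae" -> "adefcd"
DP table:
           a    d    e    f    c    d
      0    1    2    3    4    5    6
  b   1    1    2    3    4    5    6
  b   2    2    2    3    4    5    6
  a   3    2    3    3    4    5    6
  e   4    3    3    3    4    5    6
Edit distance = dp[4][6] = 6

6


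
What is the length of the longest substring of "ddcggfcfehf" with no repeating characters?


Input: "ddcggfcfehf"
Sliding window (track last position of each char):
  Position 0 ('d'): window [0,0] length 1 -- new best
  Position 1 ('d'): repeat (last at 0), move window start to 1
  Position 1 ('d'): window [1,1] length 1
  Position 2 ('c'): window [1,2] length 2 -- new best
  Position 3 ('g'): window [1,3] length 3 -- new best
  Position 4 ('g'): repeat (last at 3), move window start to 4
  Position 4 ('g'): window [4,4] length 1
  Position 5 ('f'): window [4,5] length 2
  Position 6 ('c'): window [4,6] length 3
  Position 7 ('f'): repeat (last at 5), move window start to 6
  Position 7 ('f'): window [6,7] length 2
  Position 8 ('e'): window [6,8] length 3
  Position 9 ('h'): window [6,9] length 4 -- new best
  Position 10 ('f'): repeat (last at 7), move window start to 8
  Position 10 ('f'): window [8,10] length 3
Longest substring with no repeats: "cfeh" with length 4

4


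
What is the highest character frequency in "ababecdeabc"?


Input: ababecdeabc
Character counts:
  'a': 3
  'b': 3
  'c': 2
  'd': 1
  'e': 2
Maximum frequency: 3

3


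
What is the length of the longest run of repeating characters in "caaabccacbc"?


Input: "caaabccacbc"
Scanning for longest run:
  Position 1 ('a'): new char, reset run to 1
  Position 2 ('a'): continues run of 'a', length=2
  Position 3 ('a'): continues run of 'a', length=3
  Position 4 ('b'): new char, reset run to 1
  Position 5 ('c'): new char, reset run to 1
  Position 6 ('c'): continues run of 'c', length=2
  Position 7 ('a'): new char, reset run to 1
  Position 8 ('c'): new char, reset run to 1
  Position 9 ('b'): new char, reset run to 1
  Position 10 ('c'): new char, reset run to 1
Longest run: 'a' with length 3

3


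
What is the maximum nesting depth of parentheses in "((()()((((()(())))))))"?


Input: "((()()((((()(())))))))"
Tracking depth:
  Position 0 '(': depth becomes 1
  Position 1 '(': depth becomes 2
  Position 2 '(': depth becomes 3
  Position 3 ')': depth becomes 2
  Position 4 '(': depth becomes 3
  Position 5 ')': depth becomes 2
  Position 6 '(': depth becomes 3
  Position 7 '(': depth becomes 4
  Position 8 '(': depth becomes 5
  Position 9 '(': depth becomes 6
  Position 10 '(': depth becomes 7
  Position 11 ')': depth becomes 6
  Position 12 '(': depth becomes 7
  Position 13 '(': depth becomes 8
  Position 14 ')': depth becomes 7
  Position 15 ')': depth becomes 6
  Position 16 ')': depth becomes 5
  Position 17 ')': depth becomes 4
  Position 18 ')': depth becomes 3
  Position 19 ')': depth becomes 2
  Position 20 ')': depth becomes 1
  Position 21 ')': depth becomes 0
Maximum depth reached: 8

8


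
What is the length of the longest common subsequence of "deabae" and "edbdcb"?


LCS of "deabae" and "edbdcb"
DP table:
           e    d    b    d    c    b
      0    0    0    0    0    0    0
  d   0    0    1    1    1    1    1
  e   0    1    1    1    1    1    1
  a   0    1    1    1    1    1    1
  b   0    1    1    2    2    2    2
  a   0    1    1    2    2    2    2
  e   0    1    1    2    2    2    2
LCS length = dp[6][6] = 2

2


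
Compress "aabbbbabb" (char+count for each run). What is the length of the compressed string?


Input: aabbbbabb
Runs:
  'a' x 2 => "a2"
  'b' x 4 => "b4"
  'a' x 1 => "a1"
  'b' x 2 => "b2"
Compressed: "a2b4a1b2"
Compressed length: 8

8


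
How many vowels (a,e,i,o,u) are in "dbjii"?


Input: dbjii
Checking each character:
  'd' at position 0: consonant
  'b' at position 1: consonant
  'j' at position 2: consonant
  'i' at position 3: vowel (running total: 1)
  'i' at position 4: vowel (running total: 2)
Total vowels: 2

2


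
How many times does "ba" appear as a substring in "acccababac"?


Searching for "ba" in "acccababac"
Scanning each position:
  Position 0: "ac" => no
  Position 1: "cc" => no
  Position 2: "cc" => no
  Position 3: "ca" => no
  Position 4: "ab" => no
  Position 5: "ba" => MATCH
  Position 6: "ab" => no
  Position 7: "ba" => MATCH
  Position 8: "ac" => no
Total occurrences: 2

2


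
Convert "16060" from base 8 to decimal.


Input: "16060" in base 8
Positional expansion:
  Digit '1' (value 1) x 8^4 = 4096
  Digit '6' (value 6) x 8^3 = 3072
  Digit '0' (value 0) x 8^2 = 0
  Digit '6' (value 6) x 8^1 = 48
  Digit '0' (value 0) x 8^0 = 0
Sum = 7216

7216


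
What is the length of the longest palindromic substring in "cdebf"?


Input: "cdebf"
Checking substrings for palindromes:
  No multi-char palindromic substrings found
Longest palindromic substring: "c" with length 1

1


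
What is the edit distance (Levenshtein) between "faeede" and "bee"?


Computing edit distance: "faeede" -> "bee"
DP table:
           b    e    e
      0    1    2    3
  f   1    1    2    3
  a   2    2    2    3
  e   3    3    2    2
  e   4    4    3    2
  d   5    5    4    3
  e   6    6    5    4
Edit distance = dp[6][3] = 4

4


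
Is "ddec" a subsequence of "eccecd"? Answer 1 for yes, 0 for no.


Check if "ddec" is a subsequence of "eccecd"
Greedy scan:
  Position 0 ('e'): no match needed
  Position 1 ('c'): no match needed
  Position 2 ('c'): no match needed
  Position 3 ('e'): no match needed
  Position 4 ('c'): no match needed
  Position 5 ('d'): matches sub[0] = 'd'
Only matched 1/4 characters => not a subsequence

0


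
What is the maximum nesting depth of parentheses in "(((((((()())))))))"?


Input: "(((((((()())))))))"
Tracking depth:
  Position 0 '(': depth becomes 1
  Position 1 '(': depth becomes 2
  Position 2 '(': depth becomes 3
  Position 3 '(': depth becomes 4
  Position 4 '(': depth becomes 5
  Position 5 '(': depth becomes 6
  Position 6 '(': depth becomes 7
  Position 7 '(': depth becomes 8
  Position 8 ')': depth becomes 7
  Position 9 '(': depth becomes 8
  Position 10 ')': depth becomes 7
  Position 11 ')': depth becomes 6
  Position 12 ')': depth becomes 5
  Position 13 ')': depth becomes 4
  Position 14 ')': depth becomes 3
  Position 15 ')': depth becomes 2
  Position 16 ')': depth becomes 1
  Position 17 ')': depth becomes 0
Maximum depth reached: 8

8


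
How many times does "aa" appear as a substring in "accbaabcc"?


Searching for "aa" in "accbaabcc"
Scanning each position:
  Position 0: "ac" => no
  Position 1: "cc" => no
  Position 2: "cb" => no
  Position 3: "ba" => no
  Position 4: "aa" => MATCH
  Position 5: "ab" => no
  Position 6: "bc" => no
  Position 7: "cc" => no
Total occurrences: 1

1


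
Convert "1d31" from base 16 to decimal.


Input: "1d31" in base 16
Positional expansion:
  Digit '1' (value 1) x 16^3 = 4096
  Digit 'd' (value 13) x 16^2 = 3328
  Digit '3' (value 3) x 16^1 = 48
  Digit '1' (value 1) x 16^0 = 1
Sum = 7473

7473


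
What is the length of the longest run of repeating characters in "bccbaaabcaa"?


Input: "bccbaaabcaa"
Scanning for longest run:
  Position 1 ('c'): new char, reset run to 1
  Position 2 ('c'): continues run of 'c', length=2
  Position 3 ('b'): new char, reset run to 1
  Position 4 ('a'): new char, reset run to 1
  Position 5 ('a'): continues run of 'a', length=2
  Position 6 ('a'): continues run of 'a', length=3
  Position 7 ('b'): new char, reset run to 1
  Position 8 ('c'): new char, reset run to 1
  Position 9 ('a'): new char, reset run to 1
  Position 10 ('a'): continues run of 'a', length=2
Longest run: 'a' with length 3

3


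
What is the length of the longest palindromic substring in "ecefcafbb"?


Input: "ecefcafbb"
Checking substrings for palindromes:
  [0:3] "ece" (len 3) => palindrome
  [7:9] "bb" (len 2) => palindrome
Longest palindromic substring: "ece" with length 3

3


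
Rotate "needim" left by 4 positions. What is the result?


Input: "needim", rotate left by 4
First 4 characters: "need"
Remaining characters: "im"
Concatenate remaining + first: "im" + "need" = "imneed"

imneed


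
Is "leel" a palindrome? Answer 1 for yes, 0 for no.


Input: leel
Reversed: leel
  Compare pos 0 ('l') with pos 3 ('l'): match
  Compare pos 1 ('e') with pos 2 ('e'): match
Result: palindrome

1


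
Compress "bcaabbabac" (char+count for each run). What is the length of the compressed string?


Input: bcaabbabac
Runs:
  'b' x 1 => "b1"
  'c' x 1 => "c1"
  'a' x 2 => "a2"
  'b' x 2 => "b2"
  'a' x 1 => "a1"
  'b' x 1 => "b1"
  'a' x 1 => "a1"
  'c' x 1 => "c1"
Compressed: "b1c1a2b2a1b1a1c1"
Compressed length: 16

16


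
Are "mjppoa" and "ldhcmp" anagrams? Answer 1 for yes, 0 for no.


Strings: "mjppoa", "ldhcmp"
Sorted first:  ajmopp
Sorted second: cdhlmp
Differ at position 0: 'a' vs 'c' => not anagrams

0


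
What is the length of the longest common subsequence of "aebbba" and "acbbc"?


LCS of "aebbba" and "acbbc"
DP table:
           a    c    b    b    c
      0    0    0    0    0    0
  a   0    1    1    1    1    1
  e   0    1    1    1    1    1
  b   0    1    1    2    2    2
  b   0    1    1    2    3    3
  b   0    1    1    2    3    3
  a   0    1    1    2    3    3
LCS length = dp[6][5] = 3

3


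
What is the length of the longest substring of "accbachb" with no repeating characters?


Input: "accbachb"
Sliding window (track last position of each char):
  Position 0 ('a'): window [0,0] length 1 -- new best
  Position 1 ('c'): window [0,1] length 2 -- new best
  Position 2 ('c'): repeat (last at 1), move window start to 2
  Position 2 ('c'): window [2,2] length 1
  Position 3 ('b'): window [2,3] length 2
  Position 4 ('a'): window [2,4] length 3 -- new best
  Position 5 ('c'): repeat (last at 2), move window start to 3
  Position 5 ('c'): window [3,5] length 3
  Position 6 ('h'): window [3,6] length 4 -- new best
  Position 7 ('b'): repeat (last at 3), move window start to 4
  Position 7 ('b'): window [4,7] length 4
Longest substring with no repeats: "bach" with length 4

4


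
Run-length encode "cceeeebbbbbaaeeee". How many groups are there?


Input: cceeeebbbbbaaeeee
Scanning for consecutive runs:
  Group 1: 'c' x 2 (positions 0-1)
  Group 2: 'e' x 4 (positions 2-5)
  Group 3: 'b' x 5 (positions 6-10)
  Group 4: 'a' x 2 (positions 11-12)
  Group 5: 'e' x 4 (positions 13-16)
Total groups: 5

5


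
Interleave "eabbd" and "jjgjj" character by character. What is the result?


Interleaving "eabbd" and "jjgjj":
  Position 0: 'e' from first, 'j' from second => "ej"
  Position 1: 'a' from first, 'j' from second => "aj"
  Position 2: 'b' from first, 'g' from second => "bg"
  Position 3: 'b' from first, 'j' from second => "bj"
  Position 4: 'd' from first, 'j' from second => "dj"
Result: ejajbgbjdj

ejajbgbjdj


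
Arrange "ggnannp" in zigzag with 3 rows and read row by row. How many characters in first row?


Zigzag "ggnannp" into 3 rows:
Placing characters:
  'g' => row 0
  'g' => row 1
  'n' => row 2
  'a' => row 1
  'n' => row 0
  'n' => row 1
  'p' => row 2
Rows:
  Row 0: "gn"
  Row 1: "gan"
  Row 2: "np"
First row length: 2

2


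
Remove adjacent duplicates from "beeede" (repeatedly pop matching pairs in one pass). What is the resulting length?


Input: beeede
Stack-based adjacent duplicate removal:
  Read 'b': push. Stack: b
  Read 'e': push. Stack: be
  Read 'e': matches stack top 'e' => pop. Stack: b
  Read 'e': push. Stack: be
  Read 'd': push. Stack: bed
  Read 'e': push. Stack: bede
Final stack: "bede" (length 4)

4


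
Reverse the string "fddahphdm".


Input: fddahphdm
Reading characters right to left:
  Position 8: 'm'
  Position 7: 'd'
  Position 6: 'h'
  Position 5: 'p'
  Position 4: 'h'
  Position 3: 'a'
  Position 2: 'd'
  Position 1: 'd'
  Position 0: 'f'
Reversed: mdhphaddf

mdhphaddf


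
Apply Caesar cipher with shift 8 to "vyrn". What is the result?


Caesar cipher: shift "vyrn" by 8
  'v' (pos 21) + 8 = pos 3 = 'd'
  'y' (pos 24) + 8 = pos 6 = 'g'
  'r' (pos 17) + 8 = pos 25 = 'z'
  'n' (pos 13) + 8 = pos 21 = 'v'
Result: dgzv

dgzv


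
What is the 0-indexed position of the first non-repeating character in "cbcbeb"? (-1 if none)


Input: cbcbeb
Character frequencies:
  'b': 3
  'c': 2
  'e': 1
Scanning left to right for freq == 1:
  Position 0 ('c'): freq=2, skip
  Position 1 ('b'): freq=3, skip
  Position 2 ('c'): freq=2, skip
  Position 3 ('b'): freq=3, skip
  Position 4 ('e'): unique! => answer = 4

4


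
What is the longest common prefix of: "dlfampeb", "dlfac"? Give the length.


Words: dlfampeb, dlfac
  Position 0: all 'd' => match
  Position 1: all 'l' => match
  Position 2: all 'f' => match
  Position 3: all 'a' => match
  Position 4: ('m', 'c') => mismatch, stop
LCP = "dlfa" (length 4)

4


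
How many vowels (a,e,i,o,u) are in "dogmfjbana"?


Input: dogmfjbana
Checking each character:
  'd' at position 0: consonant
  'o' at position 1: vowel (running total: 1)
  'g' at position 2: consonant
  'm' at position 3: consonant
  'f' at position 4: consonant
  'j' at position 5: consonant
  'b' at position 6: consonant
  'a' at position 7: vowel (running total: 2)
  'n' at position 8: consonant
  'a' at position 9: vowel (running total: 3)
Total vowels: 3

3


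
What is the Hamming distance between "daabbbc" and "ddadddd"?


Comparing "daabbbc" and "ddadddd" position by position:
  Position 0: 'd' vs 'd' => same
  Position 1: 'a' vs 'd' => differ
  Position 2: 'a' vs 'a' => same
  Position 3: 'b' vs 'd' => differ
  Position 4: 'b' vs 'd' => differ
  Position 5: 'b' vs 'd' => differ
  Position 6: 'c' vs 'd' => differ
Total differences (Hamming distance): 5

5


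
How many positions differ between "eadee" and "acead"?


Comparing "eadee" and "acead" position by position:
  Position 0: 'e' vs 'a' => DIFFER
  Position 1: 'a' vs 'c' => DIFFER
  Position 2: 'd' vs 'e' => DIFFER
  Position 3: 'e' vs 'a' => DIFFER
  Position 4: 'e' vs 'd' => DIFFER
Positions that differ: 5

5


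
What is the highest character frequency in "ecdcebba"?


Input: ecdcebba
Character counts:
  'a': 1
  'b': 2
  'c': 2
  'd': 1
  'e': 2
Maximum frequency: 2

2


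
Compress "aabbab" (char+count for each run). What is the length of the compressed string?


Input: aabbab
Runs:
  'a' x 2 => "a2"
  'b' x 2 => "b2"
  'a' x 1 => "a1"
  'b' x 1 => "b1"
Compressed: "a2b2a1b1"
Compressed length: 8

8


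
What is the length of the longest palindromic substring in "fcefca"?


Input: "fcefca"
Checking substrings for palindromes:
  No multi-char palindromic substrings found
Longest palindromic substring: "f" with length 1

1


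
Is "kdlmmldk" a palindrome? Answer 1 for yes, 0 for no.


Input: kdlmmldk
Reversed: kdlmmldk
  Compare pos 0 ('k') with pos 7 ('k'): match
  Compare pos 1 ('d') with pos 6 ('d'): match
  Compare pos 2 ('l') with pos 5 ('l'): match
  Compare pos 3 ('m') with pos 4 ('m'): match
Result: palindrome

1


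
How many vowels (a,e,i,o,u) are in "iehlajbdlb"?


Input: iehlajbdlb
Checking each character:
  'i' at position 0: vowel (running total: 1)
  'e' at position 1: vowel (running total: 2)
  'h' at position 2: consonant
  'l' at position 3: consonant
  'a' at position 4: vowel (running total: 3)
  'j' at position 5: consonant
  'b' at position 6: consonant
  'd' at position 7: consonant
  'l' at position 8: consonant
  'b' at position 9: consonant
Total vowels: 3

3


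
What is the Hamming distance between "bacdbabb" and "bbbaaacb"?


Comparing "bacdbabb" and "bbbaaacb" position by position:
  Position 0: 'b' vs 'b' => same
  Position 1: 'a' vs 'b' => differ
  Position 2: 'c' vs 'b' => differ
  Position 3: 'd' vs 'a' => differ
  Position 4: 'b' vs 'a' => differ
  Position 5: 'a' vs 'a' => same
  Position 6: 'b' vs 'c' => differ
  Position 7: 'b' vs 'b' => same
Total differences (Hamming distance): 5

5


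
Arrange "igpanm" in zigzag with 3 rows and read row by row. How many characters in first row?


Zigzag "igpanm" into 3 rows:
Placing characters:
  'i' => row 0
  'g' => row 1
  'p' => row 2
  'a' => row 1
  'n' => row 0
  'm' => row 1
Rows:
  Row 0: "in"
  Row 1: "gam"
  Row 2: "p"
First row length: 2

2


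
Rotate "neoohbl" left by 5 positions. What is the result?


Input: "neoohbl", rotate left by 5
First 5 characters: "neooh"
Remaining characters: "bl"
Concatenate remaining + first: "bl" + "neooh" = "blneooh"

blneooh


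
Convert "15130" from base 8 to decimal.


Input: "15130" in base 8
Positional expansion:
  Digit '1' (value 1) x 8^4 = 4096
  Digit '5' (value 5) x 8^3 = 2560
  Digit '1' (value 1) x 8^2 = 64
  Digit '3' (value 3) x 8^1 = 24
  Digit '0' (value 0) x 8^0 = 0
Sum = 6744

6744


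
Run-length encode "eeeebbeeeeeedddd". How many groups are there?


Input: eeeebbeeeeeedddd
Scanning for consecutive runs:
  Group 1: 'e' x 4 (positions 0-3)
  Group 2: 'b' x 2 (positions 4-5)
  Group 3: 'e' x 6 (positions 6-11)
  Group 4: 'd' x 4 (positions 12-15)
Total groups: 4

4


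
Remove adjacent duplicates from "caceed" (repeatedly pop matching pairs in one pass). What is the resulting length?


Input: caceed
Stack-based adjacent duplicate removal:
  Read 'c': push. Stack: c
  Read 'a': push. Stack: ca
  Read 'c': push. Stack: cac
  Read 'e': push. Stack: cace
  Read 'e': matches stack top 'e' => pop. Stack: cac
  Read 'd': push. Stack: cacd
Final stack: "cacd" (length 4)

4


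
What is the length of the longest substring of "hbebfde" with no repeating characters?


Input: "hbebfde"
Sliding window (track last position of each char):
  Position 0 ('h'): window [0,0] length 1 -- new best
  Position 1 ('b'): window [0,1] length 2 -- new best
  Position 2 ('e'): window [0,2] length 3 -- new best
  Position 3 ('b'): repeat (last at 1), move window start to 2
  Position 3 ('b'): window [2,3] length 2
  Position 4 ('f'): window [2,4] length 3
  Position 5 ('d'): window [2,5] length 4 -- new best
  Position 6 ('e'): repeat (last at 2), move window start to 3
  Position 6 ('e'): window [3,6] length 4
Longest substring with no repeats: "ebfd" with length 4

4


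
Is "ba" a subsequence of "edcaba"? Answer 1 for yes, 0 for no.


Check if "ba" is a subsequence of "edcaba"
Greedy scan:
  Position 0 ('e'): no match needed
  Position 1 ('d'): no match needed
  Position 2 ('c'): no match needed
  Position 3 ('a'): no match needed
  Position 4 ('b'): matches sub[0] = 'b'
  Position 5 ('a'): matches sub[1] = 'a'
All 2 characters matched => is a subsequence

1


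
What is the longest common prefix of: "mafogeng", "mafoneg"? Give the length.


Words: mafogeng, mafoneg
  Position 0: all 'm' => match
  Position 1: all 'a' => match
  Position 2: all 'f' => match
  Position 3: all 'o' => match
  Position 4: ('g', 'n') => mismatch, stop
LCP = "mafo" (length 4)

4


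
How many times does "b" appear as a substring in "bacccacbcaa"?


Searching for "b" in "bacccacbcaa"
Scanning each position:
  Position 0: "b" => MATCH
  Position 1: "a" => no
  Position 2: "c" => no
  Position 3: "c" => no
  Position 4: "c" => no
  Position 5: "a" => no
  Position 6: "c" => no
  Position 7: "b" => MATCH
  Position 8: "c" => no
  Position 9: "a" => no
  Position 10: "a" => no
Total occurrences: 2

2
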